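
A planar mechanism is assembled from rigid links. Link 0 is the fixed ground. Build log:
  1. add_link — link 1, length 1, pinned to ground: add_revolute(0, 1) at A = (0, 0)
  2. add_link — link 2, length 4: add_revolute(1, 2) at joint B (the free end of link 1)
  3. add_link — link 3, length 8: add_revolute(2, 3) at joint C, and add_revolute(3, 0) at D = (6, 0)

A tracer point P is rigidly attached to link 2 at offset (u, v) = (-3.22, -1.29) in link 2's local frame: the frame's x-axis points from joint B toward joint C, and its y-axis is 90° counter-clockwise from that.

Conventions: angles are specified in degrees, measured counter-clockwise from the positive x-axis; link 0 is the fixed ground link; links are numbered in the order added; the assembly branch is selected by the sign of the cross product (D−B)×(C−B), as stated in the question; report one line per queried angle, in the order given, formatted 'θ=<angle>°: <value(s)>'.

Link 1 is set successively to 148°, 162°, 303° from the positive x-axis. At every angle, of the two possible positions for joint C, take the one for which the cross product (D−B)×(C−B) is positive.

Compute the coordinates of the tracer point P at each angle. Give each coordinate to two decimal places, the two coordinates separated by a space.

A=(0,0), D=(6.00,0)
θ=148°: B = A + 1.00·(cos148°, sin148°) = (-0.8480, 0.5299)
θ=148°: |BD| = 6.8685
θ=148°: circle(B,4.00) ∩ circle(D,8.00): a=-0.0599, h=3.9996
θ=148°:   candidates: C₊=(-0.5992,4.5222) cross=27.471; C₋=(-1.2164,-3.4531) cross=-27.471
θ=148°:   branch + wants cross > 0 → take C=(-0.5992,4.5222) (cross=27.471)
θ=148°: ex = (C−B)/|BC| = (0.0622,0.9981); ey = (-0.9981,0.0622)
θ=148°: P = B + -3.22·ex + -1.29·ey = (0.2392,-2.7641)
θ=162°: B = A + 1.00·(cos162°, sin162°) = (-0.9511, 0.3090)
θ=162°: |BD| = 6.9579
θ=162°: circle(B,4.00) ∩ circle(D,8.00): a=0.0297, h=3.9999
θ=162°:   candidates: C₊=(-0.7438,4.3036) cross=27.831; C₋=(-1.0991,-3.6882) cross=-27.831
θ=162°:   branch + wants cross > 0 → take C=(-0.7438,4.3036) (cross=27.831)
θ=162°: ex = (C−B)/|BC| = (0.0518,0.9987); ey = (-0.9987,0.0518)
θ=162°: P = B + -3.22·ex + -1.29·ey = (0.1704,-2.9735)
θ=303°: B = A + 1.00·(cos303°, sin303°) = (0.5446, -0.8387)
θ=303°: |BD| = 5.5195
θ=303°: circle(B,4.00) ∩ circle(D,8.00): a=-1.5885, h=3.6710
θ=303°:   candidates: C₊=(-1.5833,2.5484) cross=20.262; C₋=(-0.4676,-4.7085) cross=-20.262
θ=303°:   branch + wants cross > 0 → take C=(-1.5833,2.5484) (cross=20.262)
θ=303°: ex = (C−B)/|BC| = (-0.5320,0.8468); ey = (-0.8468,-0.5320)
θ=303°: P = B + -3.22·ex + -1.29·ey = (3.3499,-2.8790)

θ=148°: 0.24 -2.76
θ=162°: 0.17 -2.97
θ=303°: 3.35 -2.88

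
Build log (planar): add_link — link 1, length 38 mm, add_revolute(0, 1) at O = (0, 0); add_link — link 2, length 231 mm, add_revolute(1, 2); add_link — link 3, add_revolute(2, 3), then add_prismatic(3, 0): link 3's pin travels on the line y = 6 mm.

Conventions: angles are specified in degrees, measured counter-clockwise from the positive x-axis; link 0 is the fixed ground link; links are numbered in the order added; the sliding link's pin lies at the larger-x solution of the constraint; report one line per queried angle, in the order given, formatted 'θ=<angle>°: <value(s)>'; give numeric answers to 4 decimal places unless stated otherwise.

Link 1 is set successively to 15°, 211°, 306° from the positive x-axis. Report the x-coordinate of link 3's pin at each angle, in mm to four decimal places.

geometry: r = 38 mm, L = 231 mm, e = 6 mm
θ=15°: crank pin P = (r cos θ, r sin θ) = (36.705181, 9.835124)
θ=15°: h = r sin θ − e = 9.835124 − 6 = 3.835124
θ=15°: x = r cos θ + √(L² − h²) = 36.705181 + 230.968162 = 267.673343
θ=211°: crank pin P = (r cos θ, r sin θ) = (-32.572357, -19.571447)
θ=211°: h = r sin θ − e = -19.571447 − 6 = -25.571447
θ=211°: x = r cos θ + √(L² − h²) = -32.572357 + 229.580272 = 197.007914
θ=306°: crank pin P = (r cos θ, r sin θ) = (22.335840, -30.742646)
θ=306°: h = r sin θ − e = -30.742646 − 6 = -36.742646
θ=306°: x = r cos θ + √(L² − h²) = 22.335840 + 228.059155 = 250.394994

θ=15°: 267.6733
θ=211°: 197.0079
θ=306°: 250.3950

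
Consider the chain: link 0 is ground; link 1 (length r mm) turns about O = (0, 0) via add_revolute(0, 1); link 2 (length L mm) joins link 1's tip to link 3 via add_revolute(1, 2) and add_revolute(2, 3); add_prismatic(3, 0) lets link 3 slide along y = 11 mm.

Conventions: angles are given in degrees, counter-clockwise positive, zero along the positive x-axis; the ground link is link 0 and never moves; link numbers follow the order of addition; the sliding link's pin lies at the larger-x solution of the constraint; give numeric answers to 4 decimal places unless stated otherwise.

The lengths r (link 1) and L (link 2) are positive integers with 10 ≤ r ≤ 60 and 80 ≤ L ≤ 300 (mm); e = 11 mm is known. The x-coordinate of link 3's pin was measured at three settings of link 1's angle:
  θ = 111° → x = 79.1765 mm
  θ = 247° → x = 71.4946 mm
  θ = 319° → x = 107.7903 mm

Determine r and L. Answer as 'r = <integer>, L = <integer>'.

constraint per measurement: (x − r cos θ)² + (r sin θ − e)² = L²
subtracting the θ₁ and θ₂ equations cancels the r² and L² terms:
r = (x₁² − x₂²) / (2[(x₁cos θ₁ + e sin θ₁) − (x₂cos θ₂ + e sin θ₂)]) = 29.0001 → r = 29
L² = (x₁ − r cos θ₁)² + (r sin θ₁ − e)² = 8281.0044 → L = 91.0000 → L = 91
check at θ₃=319°: x = 107.7903 (printed 107.7903) ✓

r = 29, L = 91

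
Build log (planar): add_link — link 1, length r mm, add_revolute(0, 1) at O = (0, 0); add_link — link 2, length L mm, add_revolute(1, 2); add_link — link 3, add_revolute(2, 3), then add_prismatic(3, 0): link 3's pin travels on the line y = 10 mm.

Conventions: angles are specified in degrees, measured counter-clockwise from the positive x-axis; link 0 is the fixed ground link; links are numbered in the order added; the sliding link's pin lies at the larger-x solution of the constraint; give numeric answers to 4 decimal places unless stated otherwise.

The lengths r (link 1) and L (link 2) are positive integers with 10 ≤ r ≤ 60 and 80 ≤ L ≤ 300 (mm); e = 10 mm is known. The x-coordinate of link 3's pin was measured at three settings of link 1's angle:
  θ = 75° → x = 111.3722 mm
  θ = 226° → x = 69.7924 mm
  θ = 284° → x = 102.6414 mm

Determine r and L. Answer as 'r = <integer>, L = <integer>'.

constraint per measurement: (x − r cos θ)² + (r sin θ − e)² = L²
subtracting the θ₁ and θ₂ equations cancels the r² and L² terms:
r = (x₁² − x₂²) / (2[(x₁cos θ₁ + e sin θ₁) − (x₂cos θ₂ + e sin θ₂)]) = 40.0000 → r = 40
L² = (x₁ − r cos θ₁)² + (r sin θ₁ − e)² = 11025.0066 → L = 105.0000 → L = 105
check at θ₃=284°: x = 102.6414 (printed 102.6414) ✓

r = 40, L = 105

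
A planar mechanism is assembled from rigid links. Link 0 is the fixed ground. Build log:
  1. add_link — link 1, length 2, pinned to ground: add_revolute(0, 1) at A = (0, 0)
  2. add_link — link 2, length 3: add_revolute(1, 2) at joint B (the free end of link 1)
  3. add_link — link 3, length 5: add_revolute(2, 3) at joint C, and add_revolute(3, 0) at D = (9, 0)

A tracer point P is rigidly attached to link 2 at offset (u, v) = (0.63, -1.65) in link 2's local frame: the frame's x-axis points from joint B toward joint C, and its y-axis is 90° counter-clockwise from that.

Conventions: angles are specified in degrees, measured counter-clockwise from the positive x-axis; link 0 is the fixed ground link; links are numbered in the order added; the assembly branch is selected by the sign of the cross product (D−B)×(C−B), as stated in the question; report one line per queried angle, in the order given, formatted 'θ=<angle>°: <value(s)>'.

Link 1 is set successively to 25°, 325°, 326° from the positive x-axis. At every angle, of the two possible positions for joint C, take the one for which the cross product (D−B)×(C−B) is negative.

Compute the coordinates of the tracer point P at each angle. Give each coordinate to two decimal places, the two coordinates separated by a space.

A=(0,0), D=(9.00,0)
θ=25°: B = A + 2.00·(cos25°, sin25°) = (1.8126, 0.8452)
θ=25°: |BD| = 7.2369
θ=25°: circle(B,3.00) ∩ circle(D,5.00): a=2.5130, h=1.6385
θ=25°:   candidates: C₊=(4.4998,2.1790) cross=11.858; C₋=(4.1171,-1.0756) cross=-11.858
θ=25°:   branch - wants cross < 0 → take C=(4.1171,-1.0756) (cross=-11.858)
θ=25°: ex = (C−B)/|BC| = (0.7681,-0.6403); ey = (0.6403,0.7681)
θ=25°: P = B + 0.63·ex + -1.65·ey = (1.2401,-0.8256)
θ=325°: B = A + 2.00·(cos325°, sin325°) = (1.6383, -1.1472)
θ=325°: |BD| = 7.4505
θ=325°: circle(B,3.00) ∩ circle(D,5.00): a=2.6515, h=1.4034
θ=325°:   candidates: C₊=(4.0421,0.6477) cross=10.456; C₋=(4.4743,-2.1255) cross=-10.456
θ=325°:   branch - wants cross < 0 → take C=(4.4743,-2.1255) (cross=-10.456)
θ=325°: ex = (C−B)/|BC| = (0.9453,-0.3261); ey = (0.3261,0.9453)
θ=325°: P = B + 0.63·ex + -1.65·ey = (1.6958,-2.9124)
θ=326°: B = A + 2.00·(cos326°, sin326°) = (1.6581, -1.1184)
θ=326°: |BD| = 7.4266
θ=326°: circle(B,3.00) ∩ circle(D,5.00): a=2.6361, h=1.4321
θ=326°:   candidates: C₊=(4.0485,0.6944) cross=10.636; C₋=(4.4798,-2.1372) cross=-10.636
θ=326°:   branch - wants cross < 0 → take C=(4.4798,-2.1372) (cross=-10.636)
θ=326°: ex = (C−B)/|BC| = (0.9406,-0.3396); ey = (0.3396,0.9406)
θ=326°: P = B + 0.63·ex + -1.65·ey = (1.6903,-2.8843)

θ=25°: 1.24 -0.83
θ=325°: 1.70 -2.91
θ=326°: 1.69 -2.88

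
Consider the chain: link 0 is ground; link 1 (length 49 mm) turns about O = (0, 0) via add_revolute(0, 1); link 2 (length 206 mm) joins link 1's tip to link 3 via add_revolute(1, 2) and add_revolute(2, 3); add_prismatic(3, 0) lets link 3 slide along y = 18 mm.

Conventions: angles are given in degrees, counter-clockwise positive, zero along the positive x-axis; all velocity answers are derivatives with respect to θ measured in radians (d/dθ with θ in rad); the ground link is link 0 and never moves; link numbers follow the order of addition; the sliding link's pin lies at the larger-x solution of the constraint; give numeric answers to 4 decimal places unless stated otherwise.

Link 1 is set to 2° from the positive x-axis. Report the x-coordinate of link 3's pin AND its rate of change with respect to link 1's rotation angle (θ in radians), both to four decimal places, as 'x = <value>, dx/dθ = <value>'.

geometry: r = 49 mm, L = 206 mm, e = 18 mm
crank pin P = (r cos θ, r sin θ) = (48.970151, 1.710075)
h = r sin θ − e = 1.710075 − 18 = -16.289925
x = r cos θ + √(L² − h²) = 48.970151 + 205.354908 = 254.325059
dx/dθ = −r sin θ − h·r cos θ/√(L² − h²) (θ in radians; h = -16.289925) = 2.174517

x = 254.3251, dx/dθ = 2.1745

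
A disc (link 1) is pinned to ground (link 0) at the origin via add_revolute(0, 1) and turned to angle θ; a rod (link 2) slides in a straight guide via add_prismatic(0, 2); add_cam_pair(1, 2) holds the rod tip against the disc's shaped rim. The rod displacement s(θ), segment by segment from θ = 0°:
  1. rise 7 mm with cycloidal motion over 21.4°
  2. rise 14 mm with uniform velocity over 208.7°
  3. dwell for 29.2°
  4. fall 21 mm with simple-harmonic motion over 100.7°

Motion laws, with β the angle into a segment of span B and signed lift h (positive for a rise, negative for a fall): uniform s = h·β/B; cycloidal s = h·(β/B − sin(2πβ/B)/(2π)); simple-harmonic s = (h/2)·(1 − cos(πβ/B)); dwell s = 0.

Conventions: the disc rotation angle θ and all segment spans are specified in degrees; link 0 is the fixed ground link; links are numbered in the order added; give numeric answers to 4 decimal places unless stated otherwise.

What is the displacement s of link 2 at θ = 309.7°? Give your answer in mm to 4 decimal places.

segment 1 (0° to 21.4°, cycloidal, h = 7) is passed completely: s = 0.0000 + (7) = 7.0000
segment 2 (21.4° to 230.1°, uniform, h = 14) is passed completely: s = 7.0000 + (14) = 21.0000
segment 3 (230.1° to 259.3°, dwell): s unchanged at 21.0000
θ = 309.7° falls in segment 4 (259.3° to 360°, simple-harmonic, h = -21): β = 309.7 − 259.3 = 50.4°, B = 100.7°; Δs = -21/2·(1 − cos(π·0.5005)) = -10.5164; s = 21.0000 − 10.5164 = 10.4836

10.4836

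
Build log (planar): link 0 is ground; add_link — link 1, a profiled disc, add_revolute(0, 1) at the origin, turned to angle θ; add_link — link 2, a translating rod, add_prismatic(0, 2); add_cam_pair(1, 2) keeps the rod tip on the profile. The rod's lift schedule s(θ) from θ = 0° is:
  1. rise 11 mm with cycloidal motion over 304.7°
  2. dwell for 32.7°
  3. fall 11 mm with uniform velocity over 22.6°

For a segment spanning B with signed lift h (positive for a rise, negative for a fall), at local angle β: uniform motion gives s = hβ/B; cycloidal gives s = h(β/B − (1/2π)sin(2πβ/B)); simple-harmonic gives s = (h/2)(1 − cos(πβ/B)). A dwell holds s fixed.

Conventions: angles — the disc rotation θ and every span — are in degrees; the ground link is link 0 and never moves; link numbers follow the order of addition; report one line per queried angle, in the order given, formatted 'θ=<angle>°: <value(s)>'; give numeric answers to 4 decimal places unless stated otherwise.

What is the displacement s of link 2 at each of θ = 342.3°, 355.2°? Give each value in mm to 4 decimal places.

seg 1 [0°–304.7°] cycloidal, h=11: full span → s += 11 → s = 11.0000
seg 2 [304.7°–337.4°] dwell: s stays 11.0000
seg 3 [337.4°–360°] uniform, h=-11: θ=342.3° here. β=4.9, B=22.6. -11·4.9/22.6 = -2.3850 → s = 8.6150
seg 3 [337.4°–360°] uniform, h=-11: θ=355.2° here. β=17.8, B=22.6. -11·17.8/22.6 = -8.6637 → s = 2.3363

θ=342.3°: 8.6150
θ=355.2°: 2.3363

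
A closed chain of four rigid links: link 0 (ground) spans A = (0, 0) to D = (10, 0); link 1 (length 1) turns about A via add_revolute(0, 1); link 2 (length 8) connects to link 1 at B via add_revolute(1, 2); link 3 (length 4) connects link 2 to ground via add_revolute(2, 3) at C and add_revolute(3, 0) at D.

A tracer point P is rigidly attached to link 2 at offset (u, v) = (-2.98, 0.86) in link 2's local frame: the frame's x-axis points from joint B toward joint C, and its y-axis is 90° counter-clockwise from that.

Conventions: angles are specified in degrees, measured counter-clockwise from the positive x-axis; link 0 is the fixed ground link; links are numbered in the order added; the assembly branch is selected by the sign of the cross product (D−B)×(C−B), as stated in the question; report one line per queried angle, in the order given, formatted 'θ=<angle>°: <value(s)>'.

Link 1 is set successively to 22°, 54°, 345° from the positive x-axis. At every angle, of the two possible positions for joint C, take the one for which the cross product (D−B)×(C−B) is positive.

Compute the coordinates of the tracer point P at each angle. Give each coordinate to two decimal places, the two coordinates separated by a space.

A=(0,0), D=(10.00,0)
θ=22°: B = A + 1.00·(cos22°, sin22°) = (0.9272, 0.3746)
θ=22°: |BD| = 9.0805
θ=22°: circle(B,8.00) ∩ circle(D,4.00): a=7.1833, h=3.5214
θ=22°:   candidates: C₊=(8.2496,3.5967) cross=31.976; C₋=(7.9591,-3.4402) cross=-31.976
θ=22°:   branch + wants cross > 0 → take C=(8.2496,3.5967) (cross=31.976)
θ=22°: ex = (C−B)/|BC| = (0.9153,0.4028); ey = (-0.4028,0.9153)
θ=22°: P = B + -2.98·ex + 0.86·ey = (-2.1468,-0.0385)
θ=54°: B = A + 1.00·(cos54°, sin54°) = (0.5878, 0.8090)
θ=54°: |BD| = 9.4469
θ=54°: circle(B,8.00) ∩ circle(D,4.00): a=7.2640, h=3.3518
θ=54°:   candidates: C₊=(8.1121,3.5265) cross=31.664; C₋=(7.5380,-3.1526) cross=-31.664
θ=54°:   branch + wants cross > 0 → take C=(8.1121,3.5265) (cross=31.664)
θ=54°: ex = (C−B)/|BC| = (0.9405,0.3397); ey = (-0.3397,0.9405)
θ=54°: P = B + -2.98·ex + 0.86·ey = (-2.5072,0.6056)
θ=345°: B = A + 1.00·(cos345°, sin345°) = (0.9659, -0.2588)
θ=345°: |BD| = 9.0378
θ=345°: circle(B,8.00) ∩ circle(D,4.00): a=7.1744, h=3.5395
θ=345°:   candidates: C₊=(8.0360,3.4847) cross=31.989; C₋=(8.2388,-3.5914) cross=-31.989
θ=345°:   branch + wants cross > 0 → take C=(8.0360,3.4847) (cross=31.989)
θ=345°: ex = (C−B)/|BC| = (0.8838,0.4679); ey = (-0.4679,0.8838)
θ=345°: P = B + -2.98·ex + 0.86·ey = (-2.0701,-0.8932)

θ=22°: -2.15 -0.04
θ=54°: -2.51 0.61
θ=345°: -2.07 -0.89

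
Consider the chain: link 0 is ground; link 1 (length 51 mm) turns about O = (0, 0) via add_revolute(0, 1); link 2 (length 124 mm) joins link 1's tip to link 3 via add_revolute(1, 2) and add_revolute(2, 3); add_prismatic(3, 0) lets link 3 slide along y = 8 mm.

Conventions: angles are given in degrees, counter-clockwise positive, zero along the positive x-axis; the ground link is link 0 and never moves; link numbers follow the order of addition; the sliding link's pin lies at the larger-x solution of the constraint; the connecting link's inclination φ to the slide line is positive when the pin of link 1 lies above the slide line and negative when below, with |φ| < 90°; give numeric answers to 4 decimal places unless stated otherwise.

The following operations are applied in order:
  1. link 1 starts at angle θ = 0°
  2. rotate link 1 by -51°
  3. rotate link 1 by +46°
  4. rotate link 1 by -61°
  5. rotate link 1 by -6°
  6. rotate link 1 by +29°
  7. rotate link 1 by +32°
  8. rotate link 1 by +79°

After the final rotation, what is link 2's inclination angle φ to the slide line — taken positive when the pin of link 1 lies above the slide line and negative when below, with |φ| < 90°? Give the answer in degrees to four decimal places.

geometry: r = 51 mm, L = 124 mm, e = 8 mm; θ starts at 0°
rotate link 1 by -51°: θ ← 0° -51° = -51°
rotate link 1 by +46°: θ ← -51° +46° = -5°
rotate link 1 by -61°: θ ← -5° -61° = -66°
rotate link 1 by -6°: θ ← -66° -6° = -72°
rotate link 1 by +29°: θ ← -72° +29° = -43°
rotate link 1 by +32°: θ ← -43° +32° = -11°
rotate link 1 by +79°: θ ← -11° +79° = 68°
h = r sin θ − e = 47.286377 − 8 = 39.286377
sin φ = h / L = 39.286377 / 124 = 0.31682562
φ = arcsin(0.31682562) = 18.471060°

18.4711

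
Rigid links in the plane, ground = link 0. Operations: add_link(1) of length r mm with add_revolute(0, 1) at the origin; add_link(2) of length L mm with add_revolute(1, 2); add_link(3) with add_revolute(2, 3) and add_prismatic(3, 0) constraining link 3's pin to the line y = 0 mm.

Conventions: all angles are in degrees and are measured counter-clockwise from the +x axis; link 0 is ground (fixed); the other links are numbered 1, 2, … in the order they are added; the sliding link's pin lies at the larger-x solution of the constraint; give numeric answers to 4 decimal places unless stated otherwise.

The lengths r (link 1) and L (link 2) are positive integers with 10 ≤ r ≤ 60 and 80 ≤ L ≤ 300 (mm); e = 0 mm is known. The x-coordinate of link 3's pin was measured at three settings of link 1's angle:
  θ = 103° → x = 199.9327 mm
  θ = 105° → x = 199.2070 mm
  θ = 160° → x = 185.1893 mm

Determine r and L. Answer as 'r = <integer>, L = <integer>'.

constraint per measurement: (x − r cos θ)² + (r sin θ − e)² = L²
subtracting the θ₁ and θ₂ equations cancels the r² and L² terms:
r = (x₁² − x₂²) / (2[(x₁cos θ₁ + e sin θ₁) − (x₂cos θ₂ + e sin θ₂)]) = 21.9986 → r = 22
L² = (x₁ − r cos θ₁)² + (r sin θ₁ − e)² = 42435.9877 → L = 206.0000 → L = 206
check at θ₃=160°: x = 185.1893 (printed 185.1893) ✓

r = 22, L = 206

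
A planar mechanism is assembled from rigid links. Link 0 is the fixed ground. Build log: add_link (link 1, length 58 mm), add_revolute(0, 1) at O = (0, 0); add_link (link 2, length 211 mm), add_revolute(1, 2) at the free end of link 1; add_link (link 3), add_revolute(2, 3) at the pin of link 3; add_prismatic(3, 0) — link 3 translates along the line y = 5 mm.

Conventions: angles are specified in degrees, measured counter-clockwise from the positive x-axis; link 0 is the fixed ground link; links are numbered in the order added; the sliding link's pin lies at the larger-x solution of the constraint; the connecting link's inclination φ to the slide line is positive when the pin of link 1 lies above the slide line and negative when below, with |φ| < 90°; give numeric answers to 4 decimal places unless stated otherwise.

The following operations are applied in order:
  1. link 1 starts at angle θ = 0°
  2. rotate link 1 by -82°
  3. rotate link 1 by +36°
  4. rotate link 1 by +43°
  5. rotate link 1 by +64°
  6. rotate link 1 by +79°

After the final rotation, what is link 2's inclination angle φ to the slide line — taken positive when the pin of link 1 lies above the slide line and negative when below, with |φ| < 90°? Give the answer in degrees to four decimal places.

geometry: r = 58 mm, L = 211 mm, e = 5 mm; θ starts at 0°
rotate link 1 by -82°: θ ← 0° -82° = -82°
rotate link 1 by +36°: θ ← -82° +36° = -46°
rotate link 1 by +43°: θ ← -46° +43° = -3°
rotate link 1 by +64°: θ ← -3° +64° = 61°
rotate link 1 by +79°: θ ← 61° +79° = 140°
h = r sin θ − e = 37.281681 − 5 = 32.281681
sin φ = h / L = 32.281681 / 211 = 0.15299375
φ = arcsin(0.15299375) = 8.800459°

8.8005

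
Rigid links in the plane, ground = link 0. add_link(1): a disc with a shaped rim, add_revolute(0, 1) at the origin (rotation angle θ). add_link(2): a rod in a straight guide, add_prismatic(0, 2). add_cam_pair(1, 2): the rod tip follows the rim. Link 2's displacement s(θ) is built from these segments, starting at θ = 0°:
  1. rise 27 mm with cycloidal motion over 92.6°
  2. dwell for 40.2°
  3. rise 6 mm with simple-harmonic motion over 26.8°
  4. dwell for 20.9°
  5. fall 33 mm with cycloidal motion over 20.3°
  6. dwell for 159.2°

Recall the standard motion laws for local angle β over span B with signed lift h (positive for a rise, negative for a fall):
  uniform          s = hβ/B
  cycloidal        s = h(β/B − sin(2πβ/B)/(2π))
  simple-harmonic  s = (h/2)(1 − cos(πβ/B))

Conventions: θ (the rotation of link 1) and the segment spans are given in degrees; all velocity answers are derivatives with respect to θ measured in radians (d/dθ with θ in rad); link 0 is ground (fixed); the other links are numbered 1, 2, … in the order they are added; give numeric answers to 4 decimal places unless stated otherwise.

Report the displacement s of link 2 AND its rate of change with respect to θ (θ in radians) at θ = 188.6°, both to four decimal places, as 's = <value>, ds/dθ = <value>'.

segment 1 (0° to 92.6°, cycloidal, h = 27) is passed completely: s = 0.0000 + (27) = 27.0000
segment 2 (92.6° to 132.8°, dwell): s unchanged at 27.0000
segment 3 (132.8° to 159.6°, simple-harmonic, h = 6) is passed completely: s = 27.0000 + (6) = 33.0000
segment 4 (159.6° to 180.5°, dwell): s unchanged at 33.0000
θ = 188.6° falls in segment 5 (180.5° to 200.8°, cycloidal, h = -33): β = 188.6 − 180.5 = 8.1°, B = 20.3°; Δs = -33·(0.3990 − sin(2π·0.3990)/(2π)) = -10.0541; s = 33.0000 − 10.0541 = 22.9459
velocity in seg [180.5°–200.8°] (cycloidal), θ in radians: β = 8.1° = 0.1414 rad, B = 20.3° = 0.3543 rad; ds/dθ = (h/B)(1 − cos(2πβ/B)) = ((-33)/0.3543)(1 − cos(2π·0.3990)) = -168.153169 mm/rad

s = 22.9459, ds/dθ = -168.1532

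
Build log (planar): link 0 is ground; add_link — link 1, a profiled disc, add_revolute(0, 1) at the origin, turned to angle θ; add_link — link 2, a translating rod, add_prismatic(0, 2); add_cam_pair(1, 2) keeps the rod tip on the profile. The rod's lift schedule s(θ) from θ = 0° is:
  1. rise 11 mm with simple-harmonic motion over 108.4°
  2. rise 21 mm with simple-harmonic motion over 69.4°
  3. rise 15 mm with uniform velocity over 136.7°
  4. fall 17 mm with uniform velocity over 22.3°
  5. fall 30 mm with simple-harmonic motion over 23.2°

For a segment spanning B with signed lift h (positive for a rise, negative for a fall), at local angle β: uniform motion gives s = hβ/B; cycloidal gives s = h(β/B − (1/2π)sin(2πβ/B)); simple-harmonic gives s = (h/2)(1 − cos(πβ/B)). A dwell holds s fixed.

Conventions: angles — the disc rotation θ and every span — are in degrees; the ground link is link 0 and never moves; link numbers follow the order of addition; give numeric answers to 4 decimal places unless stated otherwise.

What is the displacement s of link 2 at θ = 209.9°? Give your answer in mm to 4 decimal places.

seg 1 [0°–108.4°] simple-harmonic, h=11: full span → s += 11 → s = 11.0000
seg 2 [108.4°–177.8°] simple-harmonic, h=21: full span → s += 21 → s = 32.0000
seg 3 [177.8°–314.5°] uniform, h=15: θ=209.9° here. β=32.1, B=136.7. 15·32.1/136.7 = 3.5223 → s = 35.5223

35.5223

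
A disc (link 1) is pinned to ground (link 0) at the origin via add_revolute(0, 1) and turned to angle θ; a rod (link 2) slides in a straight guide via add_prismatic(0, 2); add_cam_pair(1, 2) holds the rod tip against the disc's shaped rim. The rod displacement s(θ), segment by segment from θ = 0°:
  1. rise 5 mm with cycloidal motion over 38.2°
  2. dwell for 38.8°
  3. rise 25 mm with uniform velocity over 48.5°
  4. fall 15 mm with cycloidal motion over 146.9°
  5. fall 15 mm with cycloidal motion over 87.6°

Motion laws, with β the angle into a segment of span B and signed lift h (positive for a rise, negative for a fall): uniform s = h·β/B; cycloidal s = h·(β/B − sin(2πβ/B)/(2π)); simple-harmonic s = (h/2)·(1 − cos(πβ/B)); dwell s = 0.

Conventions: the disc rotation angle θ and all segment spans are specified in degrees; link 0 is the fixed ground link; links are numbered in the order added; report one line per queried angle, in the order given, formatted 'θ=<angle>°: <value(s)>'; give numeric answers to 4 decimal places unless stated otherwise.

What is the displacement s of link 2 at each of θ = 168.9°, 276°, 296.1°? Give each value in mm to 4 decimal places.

segment 1 (0° to 38.2°, cycloidal, h = 5) is passed completely: s = 0.0000 + (5) = 5.0000
segment 2 (38.2° to 77°, dwell): s unchanged at 5.0000
segment 3 (77° to 125.5°, uniform, h = 25) is passed completely: s = 5.0000 + (25) = 30.0000
θ = 168.9° falls in segment 4 (125.5° to 272.4°, cycloidal, h = -15): β = 168.9 − 125.5 = 43.4°, B = 146.9°; Δs = -15·(0.2954 − sin(2π·0.2954)/(2π)) = -2.1409; s = 30.0000 − 2.1409 = 27.8591
segment 4 (125.5° to 272.4°, cycloidal, h = -15) is passed completely: s = 30.0000 + (-15) = 15.0000
θ = 276° falls in segment 5 (272.4° to 360°, cycloidal, h = -15): β = 276 − 272.4 = 3.6°, B = 87.6°; Δs = -15·(0.0411 − sin(2π·0.0411)/(2π)) = -0.0068; s = 15.0000 − 0.0068 = 14.9932
θ = 296.1° falls in segment 5 (272.4° to 360°, cycloidal, h = -15): β = 296.1 − 272.4 = 23.7°, B = 87.6°; Δs = -15·(0.2705 − sin(2π·0.2705)/(2π)) = -1.6908; s = 15.0000 − 1.6908 = 13.3092

θ=168.9°: 27.8591
θ=276°: 14.9932
θ=296.1°: 13.3092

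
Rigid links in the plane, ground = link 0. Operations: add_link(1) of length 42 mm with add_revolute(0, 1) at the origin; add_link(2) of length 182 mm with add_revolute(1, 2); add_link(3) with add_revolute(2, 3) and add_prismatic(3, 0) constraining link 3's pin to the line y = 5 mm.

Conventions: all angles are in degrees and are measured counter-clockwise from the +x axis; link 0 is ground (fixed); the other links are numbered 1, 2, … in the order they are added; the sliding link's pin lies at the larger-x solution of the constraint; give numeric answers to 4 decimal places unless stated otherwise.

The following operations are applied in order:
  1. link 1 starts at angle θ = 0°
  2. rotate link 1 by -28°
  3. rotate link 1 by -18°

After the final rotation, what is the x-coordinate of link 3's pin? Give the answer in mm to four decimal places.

geometry: r = 42 mm, L = 182 mm, e = 5 mm; θ starts at 0°
rotate link 1 by -28°: θ ← 0° -28° = -28°
rotate link 1 by -18°: θ ← -28° -18° = -46°
crank pin P = (r cos θ, r sin θ) = (29.175652, -30.212272)
h = r sin θ − e = -30.212272 − 5 = -35.212272
x = r cos θ + √(L² − h²) = 29.175652 + 178.561183 = 207.736834

207.7368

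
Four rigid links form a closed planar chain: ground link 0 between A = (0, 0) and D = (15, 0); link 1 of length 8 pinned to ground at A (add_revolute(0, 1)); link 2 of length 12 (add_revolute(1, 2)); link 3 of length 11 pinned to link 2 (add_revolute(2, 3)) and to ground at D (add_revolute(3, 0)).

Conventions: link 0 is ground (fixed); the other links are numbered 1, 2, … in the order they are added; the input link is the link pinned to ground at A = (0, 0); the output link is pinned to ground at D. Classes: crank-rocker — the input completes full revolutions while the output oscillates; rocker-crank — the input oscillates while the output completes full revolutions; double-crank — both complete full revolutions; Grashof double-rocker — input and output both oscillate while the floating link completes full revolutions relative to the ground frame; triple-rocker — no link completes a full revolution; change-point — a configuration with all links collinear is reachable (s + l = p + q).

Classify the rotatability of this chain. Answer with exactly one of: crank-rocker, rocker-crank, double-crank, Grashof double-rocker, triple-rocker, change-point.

lengths: ground=15, input=8, coupler=12, output=11
sorted: s=8 (shortest), l=15 (longest), p+q=23
s + l = 23 vs p + q = 23
s + l = p + q → change-point (collinear configuration reachable)

change-point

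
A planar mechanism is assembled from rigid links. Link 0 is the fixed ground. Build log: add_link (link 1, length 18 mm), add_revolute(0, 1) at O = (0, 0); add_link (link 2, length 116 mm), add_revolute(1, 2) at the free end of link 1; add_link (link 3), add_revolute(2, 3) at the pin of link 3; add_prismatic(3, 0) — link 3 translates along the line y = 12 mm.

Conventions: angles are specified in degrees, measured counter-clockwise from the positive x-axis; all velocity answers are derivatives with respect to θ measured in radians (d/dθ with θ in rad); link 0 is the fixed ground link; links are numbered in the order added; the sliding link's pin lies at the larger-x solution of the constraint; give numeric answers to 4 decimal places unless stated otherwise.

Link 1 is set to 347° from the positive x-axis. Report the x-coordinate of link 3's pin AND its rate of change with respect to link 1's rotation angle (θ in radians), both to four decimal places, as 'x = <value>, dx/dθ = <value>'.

geometry: r = 18 mm, L = 116 mm, e = 12 mm
crank pin P = (r cos θ, r sin θ) = (17.538661, -4.049119)
h = r sin θ − e = -4.049119 − 12 = -16.049119
x = r cos θ + √(L² − h²) = 17.538661 + 114.884402 = 132.423063
dx/dθ = −r sin θ − h·r cos θ/√(L² − h²) (θ in radians; h = -16.049119) = 6.499235

x = 132.4231, dx/dθ = 6.4992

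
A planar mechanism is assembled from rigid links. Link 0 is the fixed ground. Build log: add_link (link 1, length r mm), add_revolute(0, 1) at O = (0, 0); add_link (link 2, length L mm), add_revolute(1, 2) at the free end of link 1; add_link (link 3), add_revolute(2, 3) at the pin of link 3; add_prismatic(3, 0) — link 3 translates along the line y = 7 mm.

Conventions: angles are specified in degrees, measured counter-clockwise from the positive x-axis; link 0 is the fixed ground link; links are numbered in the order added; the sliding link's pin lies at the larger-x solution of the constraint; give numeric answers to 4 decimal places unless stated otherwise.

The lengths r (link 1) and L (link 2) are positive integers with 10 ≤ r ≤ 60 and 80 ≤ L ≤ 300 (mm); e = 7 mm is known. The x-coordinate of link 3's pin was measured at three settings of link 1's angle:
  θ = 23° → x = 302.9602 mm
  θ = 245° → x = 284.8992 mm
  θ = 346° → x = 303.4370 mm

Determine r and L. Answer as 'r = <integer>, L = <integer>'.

constraint per measurement: (x − r cos θ)² + (r sin θ − e)² = L²
subtracting the θ₁ and θ₂ equations cancels the r² and L² terms:
r = (x₁² − x₂²) / (2[(x₁cos θ₁ + e sin θ₁) − (x₂cos θ₂ + e sin θ₂)]) = 13.0000 → r = 13
L² = (x₁ − r cos θ₁)² + (r sin θ₁ − e)² = 84680.9850 → L = 291.0000 → L = 291
check at θ₃=346°: x = 303.4370 (printed 303.4370) ✓

r = 13, L = 291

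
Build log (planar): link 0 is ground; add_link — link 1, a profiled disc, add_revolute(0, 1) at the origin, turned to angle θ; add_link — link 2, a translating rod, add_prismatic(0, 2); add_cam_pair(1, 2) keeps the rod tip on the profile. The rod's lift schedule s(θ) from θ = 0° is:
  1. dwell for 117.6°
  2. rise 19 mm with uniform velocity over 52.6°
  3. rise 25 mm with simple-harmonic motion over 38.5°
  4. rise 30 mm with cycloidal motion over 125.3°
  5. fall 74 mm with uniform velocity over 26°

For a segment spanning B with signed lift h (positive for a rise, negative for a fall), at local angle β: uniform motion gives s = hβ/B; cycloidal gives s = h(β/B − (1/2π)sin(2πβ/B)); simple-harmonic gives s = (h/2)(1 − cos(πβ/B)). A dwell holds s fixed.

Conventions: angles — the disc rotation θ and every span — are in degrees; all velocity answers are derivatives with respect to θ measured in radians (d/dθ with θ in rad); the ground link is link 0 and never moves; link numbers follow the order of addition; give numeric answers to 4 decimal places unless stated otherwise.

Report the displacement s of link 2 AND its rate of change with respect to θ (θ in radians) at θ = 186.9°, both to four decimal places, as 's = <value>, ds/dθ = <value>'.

seg 1 [0°–117.6°] dwell: s stays 0.0000
seg 2 [117.6°–170.2°] uniform, h=19: full span → s += 19 → s = 19.0000
seg 3 [170.2°–208.7°] simple-harmonic, h=25: θ=186.9° here. β=16.7, B=38.5. 25/2·(1 − cos(π·0.4338)) = 9.9177 → s = 28.9177
velocity in seg [170.2°–208.7°] (simple-harmonic), θ in radians: β = 16.7° = 0.2915 rad, B = 38.5° = 0.6720 rad; ds/dθ = (πh/(2B)) sin(πβ/B) = (π·25/(2·0.6720)) sin(π·0.4338) = 57.180942 mm/rad

s = 28.9177, ds/dθ = 57.1809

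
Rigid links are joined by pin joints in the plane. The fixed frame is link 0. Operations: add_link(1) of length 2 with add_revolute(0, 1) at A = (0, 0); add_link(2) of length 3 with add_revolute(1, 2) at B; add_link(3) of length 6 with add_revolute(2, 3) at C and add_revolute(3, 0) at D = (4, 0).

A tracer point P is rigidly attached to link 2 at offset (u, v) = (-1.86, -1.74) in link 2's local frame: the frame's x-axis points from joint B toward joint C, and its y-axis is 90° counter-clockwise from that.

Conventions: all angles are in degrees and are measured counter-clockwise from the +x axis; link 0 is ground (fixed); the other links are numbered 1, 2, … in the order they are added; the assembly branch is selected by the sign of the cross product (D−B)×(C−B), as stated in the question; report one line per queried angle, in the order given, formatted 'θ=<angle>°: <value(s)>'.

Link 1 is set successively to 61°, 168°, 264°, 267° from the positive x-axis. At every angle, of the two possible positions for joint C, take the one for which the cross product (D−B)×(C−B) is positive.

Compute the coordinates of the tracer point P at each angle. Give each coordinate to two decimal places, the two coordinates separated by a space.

A=(0,0), D=(4.00,0)
θ=61°: B = A + 2.00·(cos61°, sin61°) = (0.9696, 1.7492)
θ=61°: |BD| = 3.4990
θ=61°: circle(B,3.00) ∩ circle(D,6.00): a=-2.1087, h=2.1338
θ=61°:   candidates: C₊=(0.2101,4.6515) cross=7.466; C₋=(-1.9234,0.9554) cross=-7.466
θ=61°:   branch + wants cross > 0 → take C=(0.2101,4.6515) (cross=7.466)
θ=61°: ex = (C−B)/|BC| = (-0.2532,0.9674); ey = (-0.9674,-0.2532)
θ=61°: P = B + -1.86·ex + -1.74·ey = (3.1239,0.3904)
θ=168°: B = A + 2.00·(cos168°, sin168°) = (-1.9563, 0.4158)
θ=168°: |BD| = 5.9708
θ=168°: circle(B,3.00) ∩ circle(D,6.00): a=0.7244, h=2.9112
θ=168°:   candidates: C₊=(-1.0309,3.2695) cross=17.382; C₋=(-1.4364,-2.5388) cross=-17.382
θ=168°:   branch + wants cross > 0 → take C=(-1.0309,3.2695) (cross=17.382)
θ=168°: ex = (C−B)/|BC| = (0.3085,0.9512); ey = (-0.9512,0.3085)
θ=168°: P = B + -1.86·ex + -1.74·ey = (-0.8749,-1.8902)
θ=264°: B = A + 2.00·(cos264°, sin264°) = (-0.2091, -1.9890)
θ=264°: |BD| = 4.6554
θ=264°: circle(B,3.00) ∩ circle(D,6.00): a=-0.5722, h=2.9449
θ=264°:   candidates: C₊=(-1.9846,0.4291) cross=13.710; C₋=(0.5318,-4.8961) cross=-13.710
θ=264°:   branch + wants cross > 0 → take C=(-1.9846,0.4291) (cross=13.710)
θ=264°: ex = (C−B)/|BC| = (-0.5919,0.8060); ey = (-0.8060,-0.5919)
θ=264°: P = B + -1.86·ex + -1.74·ey = (2.2943,-2.4584)
θ=267°: B = A + 2.00·(cos267°, sin267°) = (-0.1047, -1.9973)
θ=267°: |BD| = 4.5648
θ=267°: circle(B,3.00) ∩ circle(D,6.00): a=-0.6750, h=2.9231
θ=267°:   candidates: C₊=(-1.9906,0.3358) cross=13.343; C₋=(0.5673,-4.9210) cross=-13.343
θ=267°:   branch + wants cross > 0 → take C=(-1.9906,0.3358) (cross=13.343)
θ=267°: ex = (C−B)/|BC| = (-0.6286,0.7777); ey = (-0.7777,-0.6286)
θ=267°: P = B + -1.86·ex + -1.74·ey = (2.4178,-2.3499)

θ=61°: 3.12 0.39
θ=168°: -0.87 -1.89
θ=264°: 2.29 -2.46
θ=267°: 2.42 -2.35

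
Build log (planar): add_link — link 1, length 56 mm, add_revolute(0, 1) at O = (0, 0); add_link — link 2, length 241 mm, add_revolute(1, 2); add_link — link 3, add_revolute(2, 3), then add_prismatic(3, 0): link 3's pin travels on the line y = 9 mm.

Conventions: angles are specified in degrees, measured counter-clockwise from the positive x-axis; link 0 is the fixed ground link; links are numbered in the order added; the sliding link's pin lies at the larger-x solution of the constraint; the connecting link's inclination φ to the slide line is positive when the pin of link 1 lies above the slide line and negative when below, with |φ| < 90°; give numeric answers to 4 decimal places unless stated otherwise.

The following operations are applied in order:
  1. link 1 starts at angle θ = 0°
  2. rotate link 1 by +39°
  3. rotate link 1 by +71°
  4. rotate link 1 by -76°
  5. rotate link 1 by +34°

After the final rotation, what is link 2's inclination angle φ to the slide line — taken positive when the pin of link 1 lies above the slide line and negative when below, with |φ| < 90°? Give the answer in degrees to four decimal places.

geometry: r = 56 mm, L = 241 mm, e = 9 mm; θ starts at 0°
rotate link 1 by +39°: θ ← 0° +39° = 39°
rotate link 1 by +71°: θ ← 39° +71° = 110°
rotate link 1 by -76°: θ ← 110° -76° = 34°
rotate link 1 by +34°: θ ← 34° +34° = 68°
h = r sin θ − e = 51.922296 − 9 = 42.922296
sin φ = h / L = 42.922296 / 241 = 0.17810081
φ = arcsin(0.17810081) = 10.259157°

10.2592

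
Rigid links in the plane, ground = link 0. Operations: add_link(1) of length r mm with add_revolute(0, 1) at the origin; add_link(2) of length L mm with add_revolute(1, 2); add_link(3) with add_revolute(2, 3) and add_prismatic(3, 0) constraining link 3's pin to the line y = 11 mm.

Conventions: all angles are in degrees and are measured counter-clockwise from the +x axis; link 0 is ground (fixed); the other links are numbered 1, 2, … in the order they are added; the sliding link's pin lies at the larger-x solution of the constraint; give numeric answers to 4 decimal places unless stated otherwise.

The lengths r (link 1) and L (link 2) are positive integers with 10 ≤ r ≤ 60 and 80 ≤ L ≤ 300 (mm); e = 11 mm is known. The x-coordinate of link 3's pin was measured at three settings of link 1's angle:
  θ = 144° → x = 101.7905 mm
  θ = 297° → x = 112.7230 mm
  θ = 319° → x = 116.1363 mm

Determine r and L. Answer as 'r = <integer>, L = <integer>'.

constraint per measurement: (x − r cos θ)² + (r sin θ − e)² = L²
subtracting the θ₁ and θ₂ equations cancels the r² and L² terms:
r = (x₁² − x₂²) / (2[(x₁cos θ₁ + e sin θ₁) − (x₂cos θ₂ + e sin θ₂)]) = 10.0000 → r = 10
L² = (x₁ − r cos θ₁)² + (r sin θ₁ − e)² = 12099.9980 → L = 110.0000 → L = 110
check at θ₃=319°: x = 116.1363 (printed 116.1363) ✓

r = 10, L = 110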